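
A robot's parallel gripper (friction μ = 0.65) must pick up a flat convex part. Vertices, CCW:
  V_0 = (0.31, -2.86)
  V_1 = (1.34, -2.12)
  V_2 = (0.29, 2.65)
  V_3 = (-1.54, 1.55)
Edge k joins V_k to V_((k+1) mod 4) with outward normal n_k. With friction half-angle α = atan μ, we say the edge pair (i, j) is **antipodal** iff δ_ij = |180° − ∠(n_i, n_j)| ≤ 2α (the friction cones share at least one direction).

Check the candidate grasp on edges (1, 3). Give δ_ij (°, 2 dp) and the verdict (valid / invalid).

δ = 10.34°, valid

α = atan 0.65 = 33.02°;  2α = 66.05°
edge 1: e_1 = (-1.05, +4.77);  n_1 = (+0.9766, +0.2150)
edge 3: e_3 = (+1.85, -4.41);  n_3 = (-0.9221, -0.3868)
∠(n_1, n_3) = 169.66°
δ = |180° − 169.66°| = 10.34°
10.34° ≤ 2α = 66.05°  →  valid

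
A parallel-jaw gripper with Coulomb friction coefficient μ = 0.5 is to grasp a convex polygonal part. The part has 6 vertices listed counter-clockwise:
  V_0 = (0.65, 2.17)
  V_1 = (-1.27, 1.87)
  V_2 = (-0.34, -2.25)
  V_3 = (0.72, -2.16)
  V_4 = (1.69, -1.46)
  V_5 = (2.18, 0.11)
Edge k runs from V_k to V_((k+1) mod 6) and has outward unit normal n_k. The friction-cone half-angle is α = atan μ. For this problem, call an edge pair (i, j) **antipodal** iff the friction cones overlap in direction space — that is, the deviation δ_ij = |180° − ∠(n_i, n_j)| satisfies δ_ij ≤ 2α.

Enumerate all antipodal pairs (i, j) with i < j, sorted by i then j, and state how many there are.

count = 4; pairs: (0,2), (0,3), (1,4), (1,5)

α = atan 0.5 = 26.57°;  2α = 53.13°
n_0 = (-0.1544, +0.9880)
n_1 = (-0.9755, -0.2202)
n_2 = (+0.0846, -0.9964)
n_3 = (+0.5852, -0.8109)
n_4 = (+0.9546, -0.2979)
n_5 = (+0.8028, +0.5963)
  (0,1): δ = 86.16°  ·
  (0,2): δ = 4.03°  ✓
  (0,3): δ = 26.94°  ✓
  (0,4): δ = 63.79°  ·
  (0,5): δ = 117.72°  ·
  (1,2): δ = 97.87°  ·
  (1,3): δ = 66.90°  ·
  (1,4): δ = 30.05°  ✓
  (1,5): δ = 23.88°  ✓
  (2,3): δ = 149.04°  ·
  (2,4): δ = 112.19°  ·
  (2,5): δ = 58.25°  ·
  (3,4): δ = 143.15°  ·
  (3,5): δ = 89.21°  ·
  (4,5): δ = 126.06°  ·
antipodal pairs: 4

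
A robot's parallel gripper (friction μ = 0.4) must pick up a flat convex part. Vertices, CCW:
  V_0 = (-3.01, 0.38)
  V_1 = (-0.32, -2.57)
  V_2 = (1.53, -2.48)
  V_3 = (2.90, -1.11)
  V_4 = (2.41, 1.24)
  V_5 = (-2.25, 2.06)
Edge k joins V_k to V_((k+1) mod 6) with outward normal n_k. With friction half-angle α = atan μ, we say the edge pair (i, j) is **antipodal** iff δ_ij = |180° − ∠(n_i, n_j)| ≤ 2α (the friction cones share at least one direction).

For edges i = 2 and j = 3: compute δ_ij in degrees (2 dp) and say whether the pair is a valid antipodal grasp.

δ = 123.22°, invalid

α = atan 0.4 = 21.80°;  2α = 43.60°
edge 2: e_2 = (+1.37, +1.37);  n_2 = (+0.7071, -0.7071)
edge 3: e_3 = (-0.49, +2.35);  n_3 = (+0.9789, +0.2041)
∠(n_2, n_3) = 56.78°
δ = |180° − 56.78°| = 123.22°
123.22° > 2α = 43.60°  →  invalid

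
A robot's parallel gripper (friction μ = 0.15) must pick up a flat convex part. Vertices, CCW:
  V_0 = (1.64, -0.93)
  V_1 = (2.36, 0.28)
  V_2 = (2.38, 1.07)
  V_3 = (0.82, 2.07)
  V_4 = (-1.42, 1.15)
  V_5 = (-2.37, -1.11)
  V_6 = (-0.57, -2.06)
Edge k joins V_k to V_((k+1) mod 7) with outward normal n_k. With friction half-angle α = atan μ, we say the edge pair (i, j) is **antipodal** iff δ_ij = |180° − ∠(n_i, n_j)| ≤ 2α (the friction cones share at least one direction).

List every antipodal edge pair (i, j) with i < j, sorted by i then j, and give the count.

α = atan 0.15 = 8.53°;  2α = 17.06°
n_0 = (+0.8594, -0.5114)
n_1 = (+0.9997, -0.0253)
n_2 = (+0.5397, +0.8419)
n_3 = (-0.3799, +0.9250)
n_4 = (-0.9219, +0.3875)
n_5 = (-0.4668, -0.8844)
n_6 = (+0.4553, -0.8904)
  (0,1): δ = 150.70°  ·
  (0,2): δ = 91.91°  ·
  (0,3): δ = 36.92°  ·
  (0,4): δ = 7.95°  ✓
  (0,5): δ = 92.93°  ·
  (0,6): δ = 147.84°  ·
  (1,2): δ = 121.21°  ·
  (1,3): δ = 66.22°  ·
  (1,4): δ = 21.35°  ·
  (1,5): δ = 63.63°  ·
  (1,6): δ = 118.53°  ·
  (2,3): δ = 125.01°  ·
  (2,4): δ = 80.14°  ·
  (2,5): δ = 4.84°  ✓
  (2,6): δ = 59.74°  ·
  (3,4): δ = 135.13°  ·
  (3,5): δ = 50.15°  ·
  (3,6): δ = 4.75°  ✓
  (4,5): δ = 95.02°  ·
  (4,6): δ = 40.12°  ·
  (5,6): δ = 125.09°  ·
antipodal pairs: 3

count = 3; pairs: (0,4), (2,5), (3,6)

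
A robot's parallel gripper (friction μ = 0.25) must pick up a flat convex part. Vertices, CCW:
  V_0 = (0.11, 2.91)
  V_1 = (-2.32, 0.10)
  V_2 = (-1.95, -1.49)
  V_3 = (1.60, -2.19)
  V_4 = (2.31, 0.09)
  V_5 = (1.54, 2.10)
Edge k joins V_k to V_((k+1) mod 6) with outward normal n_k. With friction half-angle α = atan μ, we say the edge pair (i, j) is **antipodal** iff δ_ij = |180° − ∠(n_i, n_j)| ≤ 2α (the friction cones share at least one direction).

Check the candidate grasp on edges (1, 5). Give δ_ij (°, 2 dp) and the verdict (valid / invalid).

α = atan 0.25 = 14.04°;  2α = 28.07°
edge 1: e_1 = (+0.37, -1.59);  n_1 = (-0.9740, -0.2266)
edge 5: e_5 = (-1.43, +0.81);  n_5 = (+0.4929, +0.8701)
∠(n_1, n_5) = 132.63°
δ = |180° − 132.63°| = 47.37°
47.37° > 2α = 28.07°  →  invalid

δ = 47.37°, invalid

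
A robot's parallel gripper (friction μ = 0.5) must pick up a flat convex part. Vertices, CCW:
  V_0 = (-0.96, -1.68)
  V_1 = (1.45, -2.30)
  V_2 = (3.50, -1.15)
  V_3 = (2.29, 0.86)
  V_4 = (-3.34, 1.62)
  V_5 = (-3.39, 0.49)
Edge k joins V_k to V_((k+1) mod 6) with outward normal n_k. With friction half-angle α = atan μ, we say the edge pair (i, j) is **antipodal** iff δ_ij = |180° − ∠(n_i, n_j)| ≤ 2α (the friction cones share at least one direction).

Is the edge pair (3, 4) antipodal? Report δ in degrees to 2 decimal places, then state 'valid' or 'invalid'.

α = atan 0.5 = 26.57°;  2α = 53.13°
edge 3: e_3 = (-5.63, +0.76);  n_3 = (+0.1338, +0.9910)
edge 4: e_4 = (-0.05, -1.13);  n_4 = (-0.9990, +0.0442)
∠(n_3, n_4) = 95.15°
δ = |180° − 95.15°| = 84.85°
84.85° > 2α = 53.13°  →  invalid

δ = 84.85°, invalid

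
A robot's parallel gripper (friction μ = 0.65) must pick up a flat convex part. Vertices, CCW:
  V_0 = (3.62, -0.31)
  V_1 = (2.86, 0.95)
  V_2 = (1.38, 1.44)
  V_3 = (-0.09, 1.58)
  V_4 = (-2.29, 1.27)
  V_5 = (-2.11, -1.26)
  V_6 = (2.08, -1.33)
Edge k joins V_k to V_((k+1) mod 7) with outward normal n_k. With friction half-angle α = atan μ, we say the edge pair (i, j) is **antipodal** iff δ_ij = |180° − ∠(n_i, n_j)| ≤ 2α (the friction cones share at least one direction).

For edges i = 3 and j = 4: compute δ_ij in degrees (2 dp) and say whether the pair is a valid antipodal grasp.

δ = 93.95°, invalid

α = atan 0.65 = 33.02°;  2α = 66.05°
edge 3: e_3 = (-2.20, -0.31);  n_3 = (-0.1395, +0.9902)
edge 4: e_4 = (+0.18, -2.53);  n_4 = (-0.9975, -0.0710)
∠(n_3, n_4) = 86.05°
δ = |180° − 86.05°| = 93.95°
93.95° > 2α = 66.05°  →  invalid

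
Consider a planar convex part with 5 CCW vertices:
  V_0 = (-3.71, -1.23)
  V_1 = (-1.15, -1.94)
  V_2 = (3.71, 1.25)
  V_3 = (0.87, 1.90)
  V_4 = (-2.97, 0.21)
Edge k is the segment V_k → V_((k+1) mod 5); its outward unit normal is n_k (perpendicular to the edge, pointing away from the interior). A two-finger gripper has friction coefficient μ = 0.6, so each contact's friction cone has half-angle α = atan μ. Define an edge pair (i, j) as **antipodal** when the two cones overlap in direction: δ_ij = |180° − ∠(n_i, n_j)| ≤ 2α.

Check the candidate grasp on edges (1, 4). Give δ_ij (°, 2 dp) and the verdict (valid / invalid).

α = atan 0.6 = 30.96°;  2α = 61.93°
edge 1: e_1 = (+4.86, +3.19);  n_1 = (+0.5487, -0.8360)
edge 4: e_4 = (-0.74, -1.44);  n_4 = (-0.8894, +0.4571)
∠(n_1, n_4) = 150.48°
δ = |180° − 150.48°| = 29.52°
29.52° ≤ 2α = 61.93°  →  valid

δ = 29.52°, valid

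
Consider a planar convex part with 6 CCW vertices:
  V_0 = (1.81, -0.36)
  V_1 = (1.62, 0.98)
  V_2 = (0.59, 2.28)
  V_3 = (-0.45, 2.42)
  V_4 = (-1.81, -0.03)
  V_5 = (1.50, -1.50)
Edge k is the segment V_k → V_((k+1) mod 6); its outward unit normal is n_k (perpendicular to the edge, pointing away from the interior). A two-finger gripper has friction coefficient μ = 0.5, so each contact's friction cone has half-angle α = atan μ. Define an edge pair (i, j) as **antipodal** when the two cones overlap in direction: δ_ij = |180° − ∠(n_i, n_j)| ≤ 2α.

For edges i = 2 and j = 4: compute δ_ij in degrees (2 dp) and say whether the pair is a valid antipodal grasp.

δ = 16.28°, valid

α = atan 0.5 = 26.57°;  2α = 53.13°
edge 2: e_2 = (-1.04, +0.14);  n_2 = (+0.1334, +0.9911)
edge 4: e_4 = (+3.31, -1.47);  n_4 = (-0.4059, -0.9139)
∠(n_2, n_4) = 163.72°
δ = |180° − 163.72°| = 16.28°
16.28° ≤ 2α = 53.13°  →  valid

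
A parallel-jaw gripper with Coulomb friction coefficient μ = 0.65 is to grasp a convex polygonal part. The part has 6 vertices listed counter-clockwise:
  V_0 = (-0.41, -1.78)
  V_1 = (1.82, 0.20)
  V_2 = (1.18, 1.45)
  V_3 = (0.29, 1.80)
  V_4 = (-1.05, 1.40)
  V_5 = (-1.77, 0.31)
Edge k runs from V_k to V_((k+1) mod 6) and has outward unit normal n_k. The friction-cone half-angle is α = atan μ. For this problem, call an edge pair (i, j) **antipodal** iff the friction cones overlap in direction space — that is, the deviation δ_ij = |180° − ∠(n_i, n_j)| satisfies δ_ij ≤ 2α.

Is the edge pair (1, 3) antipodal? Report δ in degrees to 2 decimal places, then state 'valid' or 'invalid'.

δ = 100.49°, invalid

α = atan 0.65 = 33.02°;  2α = 66.05°
edge 1: e_1 = (-0.64, +1.25);  n_1 = (+0.8901, +0.4557)
edge 3: e_3 = (-1.34, -0.40);  n_3 = (-0.2860, +0.9582)
∠(n_1, n_3) = 79.51°
δ = |180° − 79.51°| = 100.49°
100.49° > 2α = 66.05°  →  invalid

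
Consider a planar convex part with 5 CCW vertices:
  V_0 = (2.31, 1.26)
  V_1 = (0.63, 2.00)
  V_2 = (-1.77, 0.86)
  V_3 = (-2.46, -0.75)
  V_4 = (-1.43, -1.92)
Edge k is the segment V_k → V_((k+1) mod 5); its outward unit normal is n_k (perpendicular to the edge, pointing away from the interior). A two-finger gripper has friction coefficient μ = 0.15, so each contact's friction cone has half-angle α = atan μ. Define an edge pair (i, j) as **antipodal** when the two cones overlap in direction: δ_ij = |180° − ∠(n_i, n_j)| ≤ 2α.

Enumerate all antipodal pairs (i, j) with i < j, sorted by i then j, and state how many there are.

count = 1; pairs: (1,4)

α = atan 0.15 = 8.53°;  2α = 17.06°
n_0 = (+0.4031, +0.9152)
n_1 = (-0.4291, +0.9033)
n_2 = (-0.9191, +0.3939)
n_3 = (-0.7506, -0.6608)
n_4 = (+0.6478, -0.7618)
  (0,1): δ = 130.82°  ·
  (0,2): δ = 89.43°  ·
  (0,3): δ = 24.87°  ·
  (0,4): δ = 64.15°  ·
  (1,2): δ = 138.61°  ·
  (1,3): δ = 74.05°  ·
  (1,4): δ = 14.97°  ✓
  (2,3): δ = 115.44°  ·
  (2,4): δ = 26.43°  ·
  (3,4): δ = 90.99°  ·
antipodal pairs: 1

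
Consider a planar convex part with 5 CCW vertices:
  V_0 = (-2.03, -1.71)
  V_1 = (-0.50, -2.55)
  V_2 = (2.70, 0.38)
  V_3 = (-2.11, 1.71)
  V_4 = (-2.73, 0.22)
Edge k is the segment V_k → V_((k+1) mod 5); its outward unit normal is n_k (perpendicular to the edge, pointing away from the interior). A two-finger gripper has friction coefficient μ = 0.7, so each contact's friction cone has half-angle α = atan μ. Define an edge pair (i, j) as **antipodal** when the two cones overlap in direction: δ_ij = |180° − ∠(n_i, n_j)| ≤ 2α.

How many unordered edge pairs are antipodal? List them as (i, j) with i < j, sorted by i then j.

count = 5; pairs: (0,2), (1,2), (1,3), (1,4), (2,4)

α = atan 0.7 = 34.99°;  2α = 69.98°
n_0 = (-0.4813, -0.8766)
n_1 = (+0.6753, -0.7375)
n_2 = (+0.2665, +0.9638)
n_3 = (-0.9233, +0.3842)
n_4 = (-0.9401, -0.3410)
  (0,1): δ = 108.75°  ·
  (0,2): δ = 13.31°  ✓
  (0,3): δ = 96.18°  ·
  (0,4): δ = 138.70°  ·
  (1,2): δ = 57.93°  ✓
  (1,3): δ = 24.93°  ✓
  (1,4): δ = 67.46°  ✓
  (2,3): δ = 97.14°  ·
  (2,4): δ = 54.61°  ✓
  (3,4): δ = 137.47°  ·
antipodal pairs: 5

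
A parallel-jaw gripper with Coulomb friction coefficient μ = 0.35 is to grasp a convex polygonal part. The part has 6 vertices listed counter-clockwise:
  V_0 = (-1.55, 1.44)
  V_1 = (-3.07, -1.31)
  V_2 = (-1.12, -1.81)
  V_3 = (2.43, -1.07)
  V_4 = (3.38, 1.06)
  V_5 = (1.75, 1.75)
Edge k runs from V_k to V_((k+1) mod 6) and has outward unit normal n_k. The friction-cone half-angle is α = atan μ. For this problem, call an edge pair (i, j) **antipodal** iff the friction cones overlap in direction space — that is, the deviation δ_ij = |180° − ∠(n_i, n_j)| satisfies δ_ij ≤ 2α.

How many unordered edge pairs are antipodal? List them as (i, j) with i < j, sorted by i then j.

α = atan 0.35 = 19.29°;  2α = 38.58°
n_0 = (-0.8752, +0.4838)
n_1 = (-0.2484, -0.9687)
n_2 = (+0.2041, -0.9790)
n_3 = (+0.9133, -0.4073)
n_4 = (+0.3898, +0.9209)
n_5 = (-0.0935, +0.9956)
  (0,1): δ = 75.45°  ·
  (0,2): δ = 49.29°  ·
  (0,3): δ = 4.89°  ✓
  (0,4): δ = 95.99°  ·
  (0,5): δ = 124.30°  ·
  (1,2): δ = 153.84°  ·
  (1,3): δ = 99.66°  ·
  (1,4): δ = 8.56°  ✓
  (1,5): δ = 19.75°  ✓
  (2,3): δ = 125.81°  ·
  (2,4): δ = 34.72°  ✓
  (2,5): δ = 6.41°  ✓
  (3,4): δ = 88.91°  ·
  (3,5): δ = 60.60°  ·
  (4,5): δ = 151.69°  ·
antipodal pairs: 5

count = 5; pairs: (0,3), (1,4), (1,5), (2,4), (2,5)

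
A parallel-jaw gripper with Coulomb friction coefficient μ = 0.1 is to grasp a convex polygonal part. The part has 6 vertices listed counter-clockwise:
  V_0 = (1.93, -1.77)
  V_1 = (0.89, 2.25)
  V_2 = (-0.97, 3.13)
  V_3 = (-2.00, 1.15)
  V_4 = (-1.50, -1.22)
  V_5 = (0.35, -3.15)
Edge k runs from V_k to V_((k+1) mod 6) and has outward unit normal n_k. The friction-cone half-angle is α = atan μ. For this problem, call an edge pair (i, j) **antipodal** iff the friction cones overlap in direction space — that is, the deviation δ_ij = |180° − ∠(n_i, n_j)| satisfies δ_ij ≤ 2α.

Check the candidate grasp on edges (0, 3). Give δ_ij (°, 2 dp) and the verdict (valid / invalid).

δ = 2.59°, valid

α = atan 0.1 = 5.71°;  2α = 11.42°
edge 0: e_0 = (-1.04, +4.02);  n_0 = (+0.9681, +0.2505)
edge 3: e_3 = (+0.50, -2.37);  n_3 = (-0.9785, -0.2064)
∠(n_0, n_3) = 177.41°
δ = |180° − 177.41°| = 2.59°
2.59° ≤ 2α = 11.42°  →  valid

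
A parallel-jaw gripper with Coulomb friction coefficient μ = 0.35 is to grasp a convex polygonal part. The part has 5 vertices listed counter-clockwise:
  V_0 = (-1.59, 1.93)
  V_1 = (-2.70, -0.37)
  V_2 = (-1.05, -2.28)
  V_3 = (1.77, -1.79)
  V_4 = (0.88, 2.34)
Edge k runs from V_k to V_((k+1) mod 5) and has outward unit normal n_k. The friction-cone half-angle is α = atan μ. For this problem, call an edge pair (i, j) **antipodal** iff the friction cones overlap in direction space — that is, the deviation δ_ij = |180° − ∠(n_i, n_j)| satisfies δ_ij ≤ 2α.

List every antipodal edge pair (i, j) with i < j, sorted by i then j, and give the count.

α = atan 0.35 = 19.29°;  2α = 38.58°
n_0 = (-0.9006, +0.4346)
n_1 = (-0.7567, -0.6537)
n_2 = (+0.1712, -0.9852)
n_3 = (+0.9776, +0.2107)
n_4 = (-0.1638, +0.9865)
  (0,1): δ = 113.41°  ·
  (0,2): δ = 54.38°  ·
  (0,3): δ = 37.92°  ✓
  (0,4): δ = 125.19°  ·
  (1,2): δ = 120.97°  ·
  (1,3): δ = 28.66°  ✓
  (1,4): δ = 58.60°  ·
  (2,3): δ = 87.70°  ·
  (2,4): δ = 0.43°  ✓
  (3,4): δ = 92.74°  ·
antipodal pairs: 3

count = 3; pairs: (0,3), (1,3), (2,4)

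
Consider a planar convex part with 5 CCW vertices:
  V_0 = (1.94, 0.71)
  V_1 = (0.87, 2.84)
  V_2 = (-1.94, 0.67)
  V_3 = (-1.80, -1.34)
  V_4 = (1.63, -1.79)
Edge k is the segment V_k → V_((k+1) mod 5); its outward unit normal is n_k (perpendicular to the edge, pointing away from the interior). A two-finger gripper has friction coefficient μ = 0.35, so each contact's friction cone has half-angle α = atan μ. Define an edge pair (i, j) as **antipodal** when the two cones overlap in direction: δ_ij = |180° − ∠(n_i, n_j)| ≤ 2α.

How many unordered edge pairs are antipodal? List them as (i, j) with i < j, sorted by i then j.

count = 2; pairs: (0,2), (2,4)

α = atan 0.35 = 19.29°;  2α = 38.58°
n_0 = (+0.8936, +0.4489)
n_1 = (-0.6112, +0.7915)
n_2 = (-0.9976, -0.0695)
n_3 = (-0.1301, -0.9915)
n_4 = (+0.9924, -0.1231)
  (0,1): δ = 79.00°  ·
  (0,2): δ = 22.69°  ✓
  (0,3): δ = 55.85°  ·
  (0,4): δ = 146.26°  ·
  (1,2): δ = 123.69°  ·
  (1,3): δ = 45.15°  ·
  (1,4): δ = 45.25°  ·
  (2,3): δ = 101.46°  ·
  (2,4): δ = 11.05°  ✓
  (3,4): δ = 89.59°  ·
antipodal pairs: 2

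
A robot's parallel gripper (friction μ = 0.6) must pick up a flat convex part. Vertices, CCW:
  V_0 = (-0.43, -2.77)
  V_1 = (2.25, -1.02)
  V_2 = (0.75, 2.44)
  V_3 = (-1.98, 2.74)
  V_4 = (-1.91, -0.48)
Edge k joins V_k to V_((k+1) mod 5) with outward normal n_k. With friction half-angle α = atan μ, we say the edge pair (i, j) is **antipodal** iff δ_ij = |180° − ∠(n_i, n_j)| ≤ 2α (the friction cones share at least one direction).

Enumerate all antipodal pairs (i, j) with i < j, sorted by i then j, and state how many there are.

α = atan 0.6 = 30.96°;  2α = 61.93°
n_0 = (+0.5467, -0.8373)
n_1 = (+0.9175, +0.3978)
n_2 = (+0.1092, +0.9940)
n_3 = (-0.9998, -0.0217)
n_4 = (-0.8399, -0.5428)
  (0,1): δ = 99.71°  ·
  (0,2): δ = 39.42°  ✓
  (0,3): δ = 58.10°  ✓
  (0,4): δ = 89.73°  ·
  (1,2): δ = 119.71°  ·
  (1,3): δ = 22.19°  ✓
  (1,4): δ = 9.44°  ✓
  (2,3): δ = 82.48°  ·
  (2,4): δ = 50.85°  ✓
  (3,4): δ = 148.37°  ·
antipodal pairs: 5

count = 5; pairs: (0,2), (0,3), (1,3), (1,4), (2,4)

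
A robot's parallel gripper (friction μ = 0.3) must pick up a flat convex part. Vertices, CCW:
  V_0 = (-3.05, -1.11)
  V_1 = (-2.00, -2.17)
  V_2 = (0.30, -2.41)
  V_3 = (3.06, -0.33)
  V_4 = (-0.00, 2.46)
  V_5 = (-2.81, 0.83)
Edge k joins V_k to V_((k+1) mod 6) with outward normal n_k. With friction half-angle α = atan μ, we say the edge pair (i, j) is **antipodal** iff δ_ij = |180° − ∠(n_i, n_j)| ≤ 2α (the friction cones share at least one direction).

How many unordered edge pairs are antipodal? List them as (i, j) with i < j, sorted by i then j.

count = 2; pairs: (0,3), (2,4)

α = atan 0.3 = 16.70°;  2α = 33.40°
n_0 = (-0.7105, -0.7037)
n_1 = (-0.1038, -0.9946)
n_2 = (+0.6019, -0.7986)
n_3 = (+0.6738, +0.7390)
n_4 = (-0.5018, +0.8650)
n_5 = (-0.9924, +0.1228)
  (0,1): δ = 140.69°  ·
  (0,2): δ = 97.73°  ·
  (0,3): δ = 2.91°  ✓
  (0,4): δ = 75.39°  ·
  (0,5): δ = 128.22°  ·
  (1,2): δ = 137.04°  ·
  (1,3): δ = 36.40°  ·
  (1,4): δ = 36.07°  ·
  (1,5): δ = 88.90°  ·
  (2,3): δ = 79.36°  ·
  (2,4): δ = 6.89°  ✓
  (2,5): δ = 45.95°  ·
  (3,4): δ = 107.53°  ·
  (3,5): δ = 54.69°  ·
  (4,5): δ = 127.17°  ·
antipodal pairs: 2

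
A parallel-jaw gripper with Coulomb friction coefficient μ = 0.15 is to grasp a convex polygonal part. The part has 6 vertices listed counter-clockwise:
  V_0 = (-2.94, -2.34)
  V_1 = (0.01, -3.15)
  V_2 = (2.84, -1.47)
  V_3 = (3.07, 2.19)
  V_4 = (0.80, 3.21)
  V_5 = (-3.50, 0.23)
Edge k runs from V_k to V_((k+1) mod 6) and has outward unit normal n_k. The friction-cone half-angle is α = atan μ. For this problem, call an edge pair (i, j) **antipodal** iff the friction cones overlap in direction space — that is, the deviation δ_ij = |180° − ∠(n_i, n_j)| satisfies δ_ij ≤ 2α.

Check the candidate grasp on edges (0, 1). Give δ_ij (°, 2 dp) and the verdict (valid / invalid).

α = atan 0.15 = 8.53°;  2α = 17.06°
edge 0: e_0 = (+2.95, -0.81);  n_0 = (-0.2648, -0.9643)
edge 1: e_1 = (+2.83, +1.68);  n_1 = (+0.5105, -0.8599)
∠(n_0, n_1) = 46.05°
δ = |180° − 46.05°| = 133.95°
133.95° > 2α = 17.06°  →  invalid

δ = 133.95°, invalid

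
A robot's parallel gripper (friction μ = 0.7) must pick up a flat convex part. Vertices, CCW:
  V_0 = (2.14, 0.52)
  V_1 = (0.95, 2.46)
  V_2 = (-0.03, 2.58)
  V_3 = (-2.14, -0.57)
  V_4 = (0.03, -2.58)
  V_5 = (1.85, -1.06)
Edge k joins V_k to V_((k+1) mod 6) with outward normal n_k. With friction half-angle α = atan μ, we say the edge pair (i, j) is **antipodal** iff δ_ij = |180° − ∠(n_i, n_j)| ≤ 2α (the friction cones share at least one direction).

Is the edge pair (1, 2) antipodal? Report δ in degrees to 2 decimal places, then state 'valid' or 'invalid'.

α = atan 0.7 = 34.99°;  2α = 69.98°
edge 1: e_1 = (-0.98, +0.12);  n_1 = (+0.1215, +0.9926)
edge 2: e_2 = (-2.11, -3.15);  n_2 = (-0.8308, +0.5565)
∠(n_1, n_2) = 63.17°
δ = |180° − 63.17°| = 116.83°
116.83° > 2α = 69.98°  →  invalid

δ = 116.83°, invalid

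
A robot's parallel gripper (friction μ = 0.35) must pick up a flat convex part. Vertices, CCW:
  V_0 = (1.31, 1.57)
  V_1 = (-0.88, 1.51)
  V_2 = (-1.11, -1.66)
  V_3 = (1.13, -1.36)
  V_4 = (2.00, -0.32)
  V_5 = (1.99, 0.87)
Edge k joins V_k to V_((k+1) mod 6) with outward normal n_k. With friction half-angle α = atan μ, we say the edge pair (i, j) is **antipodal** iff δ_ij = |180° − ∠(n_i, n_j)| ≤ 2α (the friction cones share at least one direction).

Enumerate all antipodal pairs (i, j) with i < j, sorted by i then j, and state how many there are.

count = 3; pairs: (0,2), (1,3), (1,4)

α = atan 0.35 = 19.29°;  2α = 38.58°
n_0 = (-0.0274, +0.9996)
n_1 = (-0.9974, +0.0724)
n_2 = (+0.1327, -0.9912)
n_3 = (+0.7670, -0.6416)
n_4 = (+1.0000, +0.0084)
n_5 = (+0.7173, +0.6968)
  (0,1): δ = 95.72°  ·
  (0,2): δ = 6.06°  ✓
  (0,3): δ = 48.52°  ·
  (0,4): δ = 88.91°  ·
  (0,5): δ = 132.60°  ·
  (1,2): δ = 78.22°  ·
  (1,3): δ = 35.76°  ✓
  (1,4): δ = 4.63°  ✓
  (1,5): δ = 48.32°  ·
  (2,3): δ = 137.54°  ·
  (2,4): δ = 97.15°  ·
  (2,5): δ = 53.46°  ·
  (3,4): δ = 139.60°  ·
  (3,5): δ = 95.92°  ·
  (4,5): δ = 136.31°  ·
antipodal pairs: 3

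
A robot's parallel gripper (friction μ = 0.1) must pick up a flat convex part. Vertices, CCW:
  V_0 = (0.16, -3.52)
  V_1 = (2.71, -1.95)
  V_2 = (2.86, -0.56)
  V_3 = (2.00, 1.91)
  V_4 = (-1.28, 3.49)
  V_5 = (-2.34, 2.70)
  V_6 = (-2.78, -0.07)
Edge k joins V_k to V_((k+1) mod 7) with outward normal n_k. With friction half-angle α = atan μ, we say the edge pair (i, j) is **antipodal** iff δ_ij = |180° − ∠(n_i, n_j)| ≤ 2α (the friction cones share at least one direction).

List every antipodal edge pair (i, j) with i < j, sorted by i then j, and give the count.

count = 2; pairs: (0,4), (1,5)

α = atan 0.1 = 5.71°;  2α = 11.42°
n_0 = (+0.5243, -0.8515)
n_1 = (+0.9942, -0.1073)
n_2 = (+0.9444, +0.3288)
n_3 = (+0.4340, +0.9009)
n_4 = (-0.5976, +0.8018)
n_5 = (-0.9876, +0.1569)
n_6 = (-0.7611, -0.6486)
  (0,1): δ = 127.78°  ·
  (0,2): δ = 102.42°  ·
  (0,3): δ = 57.34°  ·
  (0,4): δ = 5.08°  ✓
  (0,5): δ = 49.35°  ·
  (0,6): δ = 98.82°  ·
  (1,2): δ = 154.64°  ·
  (1,3): δ = 109.56°  ·
  (1,4): δ = 47.14°  ·
  (1,5): δ = 2.87°  ✓
  (1,6): δ = 46.60°  ·
  (2,3): δ = 134.92°  ·
  (2,4): δ = 72.50°  ·
  (2,5): δ = 28.22°  ·
  (2,6): δ = 21.24°  ·
  (3,4): δ = 117.58°  ·
  (3,5): δ = 73.31°  ·
  (3,6): δ = 23.84°  ·
  (4,5): δ = 135.72°  ·
  (4,6): δ = 86.26°  ·
  (5,6): δ = 130.54°  ·
antipodal pairs: 2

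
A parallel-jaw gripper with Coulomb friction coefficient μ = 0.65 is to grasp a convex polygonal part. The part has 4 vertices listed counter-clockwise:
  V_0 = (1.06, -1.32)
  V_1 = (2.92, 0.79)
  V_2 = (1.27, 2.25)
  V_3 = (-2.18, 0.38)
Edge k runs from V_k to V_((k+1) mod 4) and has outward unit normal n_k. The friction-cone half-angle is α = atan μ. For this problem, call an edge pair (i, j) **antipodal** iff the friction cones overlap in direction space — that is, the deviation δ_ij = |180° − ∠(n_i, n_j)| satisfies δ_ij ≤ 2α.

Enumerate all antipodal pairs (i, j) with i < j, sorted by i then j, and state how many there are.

α = atan 0.65 = 33.02°;  2α = 66.05°
n_0 = (+0.7501, -0.6613)
n_1 = (+0.6627, +0.7489)
n_2 = (-0.4765, +0.8792)
n_3 = (-0.4646, -0.8855)
  (0,1): δ = 90.11°  ·
  (0,2): δ = 20.14°  ✓
  (0,3): δ = 103.71°  ·
  (1,2): δ = 110.04°  ·
  (1,3): δ = 13.82°  ✓
  (2,3): δ = 56.14°  ✓
antipodal pairs: 3

count = 3; pairs: (0,2), (1,3), (2,3)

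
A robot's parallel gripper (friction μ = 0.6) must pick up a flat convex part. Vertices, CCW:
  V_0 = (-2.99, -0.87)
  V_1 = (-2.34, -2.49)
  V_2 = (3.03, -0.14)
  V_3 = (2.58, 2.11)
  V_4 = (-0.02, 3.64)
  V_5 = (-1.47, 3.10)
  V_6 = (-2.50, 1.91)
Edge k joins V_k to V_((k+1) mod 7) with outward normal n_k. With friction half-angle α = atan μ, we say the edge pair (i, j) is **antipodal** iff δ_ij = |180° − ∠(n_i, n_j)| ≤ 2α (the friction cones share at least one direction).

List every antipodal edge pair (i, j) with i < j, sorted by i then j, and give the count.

count = 8; pairs: (0,2), (0,3), (1,3), (1,4), (1,5), (1,6), (2,5), (2,6)

α = atan 0.6 = 30.96°;  2α = 61.93°
n_0 = (-0.9281, -0.3724)
n_1 = (+0.4009, -0.9161)
n_2 = (+0.9806, +0.1961)
n_3 = (+0.5072, +0.8618)
n_4 = (-0.3490, +0.9371)
n_5 = (-0.7561, +0.6544)
n_6 = (-0.9848, +0.1736)
  (0,1): δ = 88.23°  ·
  (0,2): δ = 10.55°  ✓
  (0,3): δ = 37.66°  ✓
  (0,4): δ = 88.56°  ·
  (0,5): δ = 117.26°  ·
  (0,6): δ = 148.14°  ·
  (1,2): δ = 102.33°  ·
  (1,3): δ = 54.11°  ✓
  (1,4): δ = 3.21°  ✓
  (1,5): δ = 25.49°  ✓
  (1,6): δ = 56.37°  ✓
  (2,3): δ = 131.79°  ·
  (2,4): δ = 80.88°  ·
  (2,5): δ = 52.19°  ✓
  (2,6): δ = 21.31°  ✓
  (3,4): δ = 129.10°  ·
  (3,5): δ = 100.40°  ·
  (3,6): δ = 69.52°  ·
  (4,5): δ = 151.30°  ·
  (4,6): δ = 120.42°  ·
  (5,6): δ = 149.12°  ·
antipodal pairs: 8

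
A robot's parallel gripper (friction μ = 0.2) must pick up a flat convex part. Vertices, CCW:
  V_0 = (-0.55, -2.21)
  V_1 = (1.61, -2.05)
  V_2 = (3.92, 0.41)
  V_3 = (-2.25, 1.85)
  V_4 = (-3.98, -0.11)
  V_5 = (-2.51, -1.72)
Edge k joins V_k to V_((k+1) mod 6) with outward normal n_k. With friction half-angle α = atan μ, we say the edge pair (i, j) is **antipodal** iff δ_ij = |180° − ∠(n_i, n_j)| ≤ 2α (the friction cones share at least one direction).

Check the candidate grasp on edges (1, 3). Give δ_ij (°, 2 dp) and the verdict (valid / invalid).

α = atan 0.2 = 11.31°;  2α = 22.62°
edge 1: e_1 = (+2.31, +2.46);  n_1 = (+0.7290, -0.6845)
edge 3: e_3 = (-1.73, -1.96);  n_3 = (-0.7497, +0.6617)
∠(n_1, n_3) = 178.23°
δ = |180° − 178.23°| = 1.77°
1.77° ≤ 2α = 22.62°  →  valid

δ = 1.77°, valid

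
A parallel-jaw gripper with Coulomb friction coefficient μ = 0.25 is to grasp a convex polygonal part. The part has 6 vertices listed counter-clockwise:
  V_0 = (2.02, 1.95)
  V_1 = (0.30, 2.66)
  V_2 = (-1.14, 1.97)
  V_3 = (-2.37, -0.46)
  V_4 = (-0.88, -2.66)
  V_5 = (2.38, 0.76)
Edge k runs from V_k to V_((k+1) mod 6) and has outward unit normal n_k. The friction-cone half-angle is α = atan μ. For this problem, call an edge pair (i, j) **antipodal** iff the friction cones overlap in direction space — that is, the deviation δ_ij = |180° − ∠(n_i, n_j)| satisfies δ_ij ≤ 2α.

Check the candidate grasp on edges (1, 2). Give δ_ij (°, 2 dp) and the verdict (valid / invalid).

δ = 142.45°, invalid

α = atan 0.25 = 14.04°;  2α = 28.07°
edge 1: e_1 = (-1.44, -0.69);  n_1 = (-0.4321, +0.9018)
edge 2: e_2 = (-1.23, -2.43);  n_2 = (-0.8922, +0.4516)
∠(n_1, n_2) = 37.55°
δ = |180° − 37.55°| = 142.45°
142.45° > 2α = 28.07°  →  invalid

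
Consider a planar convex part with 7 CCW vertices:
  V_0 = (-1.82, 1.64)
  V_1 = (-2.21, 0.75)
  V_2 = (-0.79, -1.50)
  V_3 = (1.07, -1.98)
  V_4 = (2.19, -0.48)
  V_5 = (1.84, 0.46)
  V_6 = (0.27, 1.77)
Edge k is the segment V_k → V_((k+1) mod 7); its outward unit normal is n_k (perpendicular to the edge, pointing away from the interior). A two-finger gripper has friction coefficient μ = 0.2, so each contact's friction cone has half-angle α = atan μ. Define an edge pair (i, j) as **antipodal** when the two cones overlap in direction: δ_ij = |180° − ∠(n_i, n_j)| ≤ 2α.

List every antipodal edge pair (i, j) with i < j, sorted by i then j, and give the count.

count = 4; pairs: (0,3), (1,4), (1,5), (2,6)

α = atan 0.2 = 11.31°;  2α = 22.62°
n_0 = (-0.9159, +0.4014)
n_1 = (-0.8457, -0.5337)
n_2 = (-0.2499, -0.9683)
n_3 = (+0.8013, -0.5983)
n_4 = (+0.9371, +0.3489)
n_5 = (+0.6407, +0.7678)
n_6 = (-0.0621, +0.9981)
  (0,1): δ = 124.08°  ·
  (0,2): δ = 80.81°  ·
  (0,3): δ = 13.08°  ✓
  (0,4): δ = 44.09°  ·
  (0,5): δ = 73.82°  ·
  (0,6): δ = 117.22°  ·
  (1,2): δ = 136.73°  ·
  (1,3): δ = 69.00°  ·
  (1,4): δ = 11.83°  ✓
  (1,5): δ = 17.90°  ✓
  (1,6): δ = 61.30°  ·
  (2,3): δ = 112.28°  ·
  (2,4): δ = 55.11°  ·
  (2,5): δ = 25.37°  ·
  (2,6): δ = 18.03°  ✓
  (3,4): δ = 122.83°  ·
  (3,5): δ = 93.09°  ·
  (3,6): δ = 49.69°  ·
  (4,5): δ = 150.26°  ·
  (4,6): δ = 106.86°  ·
  (5,6): δ = 136.60°  ·
antipodal pairs: 4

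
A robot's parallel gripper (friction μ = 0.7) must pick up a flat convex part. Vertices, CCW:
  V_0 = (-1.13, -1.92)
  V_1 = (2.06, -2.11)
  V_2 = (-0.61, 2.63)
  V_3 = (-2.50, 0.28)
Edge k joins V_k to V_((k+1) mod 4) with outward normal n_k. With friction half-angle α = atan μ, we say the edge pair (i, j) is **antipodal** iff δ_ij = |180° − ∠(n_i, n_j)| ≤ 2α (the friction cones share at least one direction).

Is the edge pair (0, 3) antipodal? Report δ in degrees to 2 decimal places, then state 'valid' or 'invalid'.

α = atan 0.7 = 34.99°;  2α = 69.98°
edge 0: e_0 = (+3.19, -0.19);  n_0 = (-0.0595, -0.9982)
edge 3: e_3 = (+1.37, -2.20);  n_3 = (-0.8489, -0.5286)
∠(n_0, n_3) = 54.68°
δ = |180° − 54.68°| = 125.32°
125.32° > 2α = 69.98°  →  invalid

δ = 125.32°, invalid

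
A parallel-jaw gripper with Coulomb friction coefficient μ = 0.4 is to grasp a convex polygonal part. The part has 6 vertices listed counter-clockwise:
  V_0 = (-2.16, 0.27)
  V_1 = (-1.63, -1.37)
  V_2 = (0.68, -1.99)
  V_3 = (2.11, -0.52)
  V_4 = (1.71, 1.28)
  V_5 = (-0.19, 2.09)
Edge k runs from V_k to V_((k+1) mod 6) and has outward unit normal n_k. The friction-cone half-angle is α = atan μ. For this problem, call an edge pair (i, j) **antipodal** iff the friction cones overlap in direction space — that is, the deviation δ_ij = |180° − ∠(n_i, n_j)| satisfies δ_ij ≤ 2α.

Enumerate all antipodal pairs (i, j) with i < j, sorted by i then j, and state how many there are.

count = 3; pairs: (0,3), (1,4), (2,5)

α = atan 0.4 = 21.80°;  2α = 43.60°
n_0 = (-0.9515, -0.3075)
n_1 = (-0.2592, -0.9658)
n_2 = (+0.7168, -0.6973)
n_3 = (+0.9762, +0.2169)
n_4 = (+0.3922, +0.9199)
n_5 = (-0.6786, +0.7345)
  (0,1): δ = 122.93°  ·
  (0,2): δ = 62.12°  ·
  (0,3): δ = 5.38°  ✓
  (0,4): δ = 49.00°  ·
  (0,5): δ = 114.82°  ·
  (1,2): δ = 119.19°  ·
  (1,3): δ = 62.45°  ·
  (1,4): δ = 8.07°  ✓
  (1,5): δ = 57.76°  ·
  (2,3): δ = 123.26°  ·
  (2,4): δ = 68.88°  ·
  (2,5): δ = 3.06°  ✓
  (3,4): δ = 125.62°  ·
  (3,5): δ = 59.80°  ·
  (4,5): δ = 114.18°  ·
antipodal pairs: 3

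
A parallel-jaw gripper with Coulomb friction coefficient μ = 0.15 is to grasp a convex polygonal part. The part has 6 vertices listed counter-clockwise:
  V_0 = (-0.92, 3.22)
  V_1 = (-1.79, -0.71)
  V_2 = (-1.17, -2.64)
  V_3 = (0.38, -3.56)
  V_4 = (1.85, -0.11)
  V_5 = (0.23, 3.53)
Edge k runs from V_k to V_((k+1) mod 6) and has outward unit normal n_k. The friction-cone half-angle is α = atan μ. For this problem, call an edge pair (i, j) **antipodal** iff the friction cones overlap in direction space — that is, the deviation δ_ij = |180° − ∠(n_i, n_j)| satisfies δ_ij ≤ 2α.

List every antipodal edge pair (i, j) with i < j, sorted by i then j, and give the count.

count = 2; pairs: (0,3), (1,4)

α = atan 0.15 = 8.53°;  2α = 17.06°
n_0 = (-0.9764, +0.2161)
n_1 = (-0.9521, -0.3058)
n_2 = (-0.5104, -0.8599)
n_3 = (+0.9200, -0.3920)
n_4 = (+0.9136, +0.4066)
n_5 = (-0.2603, +0.9655)
  (0,1): δ = 149.71°  ·
  (0,2): δ = 108.21°  ·
  (0,3): δ = 10.60°  ✓
  (0,4): δ = 36.47°  ·
  (0,5): δ = 117.57°  ·
  (1,2): δ = 138.50°  ·
  (1,3): δ = 40.89°  ·
  (1,4): δ = 6.18°  ✓
  (1,5): δ = 87.28°  ·
  (2,3): δ = 82.39°  ·
  (2,4): δ = 35.32°  ·
  (2,5): δ = 45.78°  ·
  (3,4): δ = 132.93°  ·
  (3,5): δ = 51.84°  ·
  (4,5): δ = 98.91°  ·
antipodal pairs: 2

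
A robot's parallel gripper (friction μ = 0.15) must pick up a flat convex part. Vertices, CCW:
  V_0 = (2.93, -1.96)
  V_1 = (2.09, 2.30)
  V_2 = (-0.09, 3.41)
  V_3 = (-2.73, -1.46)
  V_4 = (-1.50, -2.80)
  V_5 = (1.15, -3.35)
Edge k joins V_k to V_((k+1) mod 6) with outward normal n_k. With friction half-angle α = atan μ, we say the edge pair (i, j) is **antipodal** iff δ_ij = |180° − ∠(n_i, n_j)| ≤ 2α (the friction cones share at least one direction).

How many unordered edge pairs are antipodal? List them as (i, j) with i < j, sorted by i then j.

α = atan 0.15 = 8.53°;  2α = 17.06°
n_0 = (+0.9811, +0.1935)
n_1 = (+0.4537, +0.8911)
n_2 = (-0.8791, +0.4766)
n_3 = (-0.7367, -0.6762)
n_4 = (-0.2032, -0.9791)
n_5 = (+0.6155, -0.7882)
  (0,1): δ = 128.14°  ·
  (0,2): δ = 39.62°  ·
  (0,3): δ = 31.39°  ·
  (0,4): δ = 67.12°  ·
  (0,5): δ = 116.83°  ·
  (1,2): δ = 91.48°  ·
  (1,3): δ = 20.47°  ·
  (1,4): δ = 15.26°  ✓
  (1,5): δ = 64.97°  ·
  (2,3): δ = 108.99°  ·
  (2,4): δ = 73.26°  ·
  (2,5): δ = 23.55°  ·
  (3,4): δ = 144.27°  ·
  (3,5): δ = 94.56°  ·
  (4,5): δ = 130.29°  ·
antipodal pairs: 1

count = 1; pairs: (1,4)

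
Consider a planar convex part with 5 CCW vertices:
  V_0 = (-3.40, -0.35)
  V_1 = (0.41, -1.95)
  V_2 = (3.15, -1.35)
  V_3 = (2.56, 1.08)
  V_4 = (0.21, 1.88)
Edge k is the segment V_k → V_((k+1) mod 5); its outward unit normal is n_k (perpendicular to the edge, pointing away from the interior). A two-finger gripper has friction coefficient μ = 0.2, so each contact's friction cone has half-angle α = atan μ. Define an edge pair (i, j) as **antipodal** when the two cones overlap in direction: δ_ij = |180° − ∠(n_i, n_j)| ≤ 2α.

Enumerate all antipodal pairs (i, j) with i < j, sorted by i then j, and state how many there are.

count = 2; pairs: (0,3), (1,4)

α = atan 0.2 = 11.31°;  2α = 22.62°
n_0 = (-0.3872, -0.9220)
n_1 = (+0.2139, -0.9769)
n_2 = (+0.9718, +0.2359)
n_3 = (+0.3223, +0.9466)
n_4 = (-0.5255, +0.8508)
  (0,1): δ = 144.87°  ·
  (0,2): δ = 53.57°  ·
  (0,3): δ = 3.98°  ✓
  (0,4): δ = 54.48°  ·
  (1,2): δ = 88.70°  ·
  (1,3): δ = 31.15°  ·
  (1,4): δ = 19.35°  ✓
  (2,3): δ = 122.45°  ·
  (2,4): δ = 71.94°  ·
  (3,4): δ = 129.50°  ·
antipodal pairs: 2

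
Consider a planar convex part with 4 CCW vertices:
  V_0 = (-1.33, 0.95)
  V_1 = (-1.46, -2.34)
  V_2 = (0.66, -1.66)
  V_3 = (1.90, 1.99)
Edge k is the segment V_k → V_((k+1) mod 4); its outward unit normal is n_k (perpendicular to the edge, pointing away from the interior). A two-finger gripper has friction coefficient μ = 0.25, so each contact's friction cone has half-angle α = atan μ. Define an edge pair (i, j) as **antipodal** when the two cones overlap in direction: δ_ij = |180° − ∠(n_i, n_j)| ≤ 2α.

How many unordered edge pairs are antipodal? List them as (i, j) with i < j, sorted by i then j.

α = atan 0.25 = 14.04°;  2α = 28.07°
n_0 = (-0.9992, +0.0395)
n_1 = (+0.3054, -0.9522)
n_2 = (+0.9469, -0.3217)
n_3 = (-0.3065, +0.9519)
  (0,1): δ = 69.95°  ·
  (0,2): δ = 16.50°  ✓
  (0,3): δ = 110.11°  ·
  (1,2): δ = 126.55°  ·
  (1,3): δ = 0.06°  ✓
  (2,3): δ = 53.39°  ·
antipodal pairs: 2

count = 2; pairs: (0,2), (1,3)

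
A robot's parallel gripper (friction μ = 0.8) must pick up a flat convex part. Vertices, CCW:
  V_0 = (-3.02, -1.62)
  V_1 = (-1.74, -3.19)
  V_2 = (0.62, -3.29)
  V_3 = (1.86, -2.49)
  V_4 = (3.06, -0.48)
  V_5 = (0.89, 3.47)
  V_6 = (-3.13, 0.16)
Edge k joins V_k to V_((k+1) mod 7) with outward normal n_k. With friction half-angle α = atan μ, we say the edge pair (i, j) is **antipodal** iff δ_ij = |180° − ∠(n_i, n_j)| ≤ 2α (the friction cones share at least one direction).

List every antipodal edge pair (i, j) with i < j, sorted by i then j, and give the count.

count = 9; pairs: (0,3), (0,4), (1,4), (1,5), (2,5), (2,6), (3,5), (3,6), (4,6)

α = atan 0.8 = 38.66°;  2α = 77.32°
n_0 = (-0.7751, -0.6319)
n_1 = (-0.0423, -0.9991)
n_2 = (+0.5421, -0.8403)
n_3 = (+0.8586, -0.5126)
n_4 = (+0.8765, +0.4815)
n_5 = (-0.6356, +0.7720)
n_6 = (-0.9981, -0.0617)
  (0,1): δ = 131.62°  ·
  (0,2): δ = 96.36°  ·
  (0,3): δ = 70.03°  ✓
  (0,4): δ = 10.41°  ✓
  (0,5): δ = 90.28°  ·
  (0,6): δ = 144.35°  ·
  (1,2): δ = 144.75°  ·
  (1,3): δ = 118.41°  ·
  (1,4): δ = 58.79°  ✓
  (1,5): δ = 41.89°  ✓
  (1,6): δ = 95.96°  ·
  (2,3): δ = 153.67°  ·
  (2,4): δ = 94.05°  ·
  (2,5): δ = 6.64°  ✓
  (2,6): δ = 60.71°  ✓
  (3,4): δ = 120.38°  ·
  (3,5): δ = 19.69°  ✓
  (3,6): δ = 34.37°  ✓
  (4,5): δ = 79.32°  ·
  (4,6): δ = 25.25°  ✓
  (5,6): δ = 125.93°  ·
antipodal pairs: 9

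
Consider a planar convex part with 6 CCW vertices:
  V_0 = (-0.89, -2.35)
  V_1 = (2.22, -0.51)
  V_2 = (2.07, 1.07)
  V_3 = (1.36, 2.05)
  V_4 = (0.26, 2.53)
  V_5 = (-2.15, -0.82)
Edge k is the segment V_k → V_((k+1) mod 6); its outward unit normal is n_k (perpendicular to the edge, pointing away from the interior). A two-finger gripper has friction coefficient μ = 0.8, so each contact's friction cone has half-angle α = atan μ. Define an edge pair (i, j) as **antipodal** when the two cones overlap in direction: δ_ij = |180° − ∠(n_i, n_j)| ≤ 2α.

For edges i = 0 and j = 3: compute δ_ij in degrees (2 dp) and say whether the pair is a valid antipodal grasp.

α = atan 0.8 = 38.66°;  2α = 77.32°
edge 0: e_0 = (+3.11, +1.84);  n_0 = (+0.5092, -0.8607)
edge 3: e_3 = (-1.10, +0.48);  n_3 = (+0.3999, +0.9165)
∠(n_0, n_3) = 125.82°
δ = |180° − 125.82°| = 54.18°
54.18° ≤ 2α = 77.32°  →  valid

δ = 54.18°, valid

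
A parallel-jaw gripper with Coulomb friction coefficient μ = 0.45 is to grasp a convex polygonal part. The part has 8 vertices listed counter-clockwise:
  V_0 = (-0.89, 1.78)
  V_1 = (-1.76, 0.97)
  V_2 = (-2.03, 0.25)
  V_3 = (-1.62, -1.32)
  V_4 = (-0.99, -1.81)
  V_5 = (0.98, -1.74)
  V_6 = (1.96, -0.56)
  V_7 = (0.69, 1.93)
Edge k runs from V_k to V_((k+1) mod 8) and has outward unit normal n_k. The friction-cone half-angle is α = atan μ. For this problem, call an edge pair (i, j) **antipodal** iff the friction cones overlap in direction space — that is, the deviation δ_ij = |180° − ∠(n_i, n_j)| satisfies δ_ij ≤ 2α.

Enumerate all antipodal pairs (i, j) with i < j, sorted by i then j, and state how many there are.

count = 9; pairs: (0,4), (0,5), (1,5), (1,6), (2,6), (3,6), (3,7), (4,7), (5,7)

α = atan 0.45 = 24.23°;  2α = 48.46°
n_0 = (-0.6814, +0.7319)
n_1 = (-0.9363, +0.3511)
n_2 = (-0.9676, -0.2527)
n_3 = (-0.6139, -0.7894)
n_4 = (+0.0355, -0.9994)
n_5 = (+0.7693, -0.6389)
n_6 = (+0.8908, +0.4544)
n_7 = (-0.0945, +0.9955)
  (0,1): δ = 153.51°  ·
  (0,2): δ = 118.32°  ·
  (0,3): δ = 80.83°  ·
  (0,4): δ = 40.92°  ✓
  (0,5): δ = 7.34°  ✓
  (0,6): δ = 74.07°  ·
  (0,7): δ = 142.47°  ·
  (1,2): δ = 144.81°  ·
  (1,3): δ = 107.32°  ·
  (1,4): δ = 67.41°  ·
  (1,5): δ = 19.15°  ✓
  (1,6): δ = 47.58°  ✓
  (1,7): δ = 115.98°  ·
  (2,3): δ = 142.51°  ·
  (2,4): δ = 102.60°  ·
  (2,5): δ = 54.35°  ·
  (2,6): δ = 12.39°  ✓
  (2,7): δ = 80.79°  ·
  (3,4): δ = 140.09°  ·
  (3,5): δ = 91.83°  ·
  (3,6): δ = 25.10°  ✓
  (3,7): δ = 43.30°  ✓
  (4,5): δ = 131.74°  ·
  (4,6): δ = 65.01°  ·
  (4,7): δ = 3.39°  ✓
  (5,6): δ = 113.27°  ·
  (5,7): δ = 44.87°  ✓
  (6,7): δ = 111.60°  ·
antipodal pairs: 9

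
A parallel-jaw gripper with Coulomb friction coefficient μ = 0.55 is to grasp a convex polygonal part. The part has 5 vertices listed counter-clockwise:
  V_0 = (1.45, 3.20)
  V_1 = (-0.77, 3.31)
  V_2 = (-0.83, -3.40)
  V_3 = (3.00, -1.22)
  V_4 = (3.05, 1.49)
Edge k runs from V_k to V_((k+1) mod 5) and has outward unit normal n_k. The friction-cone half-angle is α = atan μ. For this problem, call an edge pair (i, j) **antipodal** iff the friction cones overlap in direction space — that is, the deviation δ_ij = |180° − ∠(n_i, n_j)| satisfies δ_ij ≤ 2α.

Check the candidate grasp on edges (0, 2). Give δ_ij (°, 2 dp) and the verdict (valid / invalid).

δ = 32.48°, valid

α = atan 0.55 = 28.81°;  2α = 57.62°
edge 0: e_0 = (-2.22, +0.11);  n_0 = (+0.0495, +0.9988)
edge 2: e_2 = (+3.83, +2.18);  n_2 = (+0.4947, -0.8691)
∠(n_0, n_2) = 147.52°
δ = |180° − 147.52°| = 32.48°
32.48° ≤ 2α = 57.62°  →  valid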